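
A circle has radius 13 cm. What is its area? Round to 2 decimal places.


Shape: circle
Radius r = 13 cm
Formula: A = pi * r^2
r^2 = 13^2 = 169
A = pi * 169
A = 530.93
530.93 cm^2


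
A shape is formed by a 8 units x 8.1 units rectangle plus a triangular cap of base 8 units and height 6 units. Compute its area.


Composite shape: rectangle + triangle
Rectangle area = 8 * 8.1 = 64.8
Triangle area = 0.5 * 8 * 6 = 24
Total = 64.8 + 24
Total = 88.8
88.8 units^2


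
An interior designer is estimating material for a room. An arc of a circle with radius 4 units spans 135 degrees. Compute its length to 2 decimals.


Shape: circular arc
Radius r = 4 units, Angle = 135 degrees
Formula: L = (angle/360) * 2 * pi * r
2 * pi * r = 8 * pi
L = (135/360) * 8 * pi
L = 3 * pi
L = 9.42
9.42 units


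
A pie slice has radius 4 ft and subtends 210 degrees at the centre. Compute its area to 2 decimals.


Shape: circular sector
Radius r = 4 ft, Angle = 210 degrees
Formula: A = (angle/360) * pi * r^2
r^2 = 16
Fraction of circle = 210/360
A = (210/360) * pi * 16
A = 9.333333 * pi
A = 29.32
29.32 ft^2


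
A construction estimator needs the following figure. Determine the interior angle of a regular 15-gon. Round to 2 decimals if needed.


Shape: regular pentadecagon (15 sides)
Formula: interior angle = (n - 2) * 180 / n
(n - 2) = 13
(n - 2) * 180 = 2340
angle = 2340 / 15
angle = 156
156 degrees


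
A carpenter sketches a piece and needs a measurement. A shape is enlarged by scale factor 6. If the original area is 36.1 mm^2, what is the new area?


Linear scale factor k = 6
Original area = 36.1 mm^2
Rule: under a linear scaling by k, areas scale by k^2.
k^2 = 6^2 = 36
New area = 36.1 * 36
New area = 1299.6
1299.6 mm^2


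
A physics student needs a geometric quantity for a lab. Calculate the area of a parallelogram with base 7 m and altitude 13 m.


Shape: parallelogram
Base b = 7 m, Height h = 13 m
Formula: A = b * h
A = 7 * 13
A = 91
91 m^2


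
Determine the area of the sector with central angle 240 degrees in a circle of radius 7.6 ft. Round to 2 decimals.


Shape: circular sector
Radius r = 7.6 ft, Angle = 240 degrees
Formula: A = (angle/360) * pi * r^2
r^2 = 57.76
Fraction of circle = 240/360
A = (240/360) * pi * 57.76
A = 38.506667 * pi
A = 120.97
120.97 ft^2


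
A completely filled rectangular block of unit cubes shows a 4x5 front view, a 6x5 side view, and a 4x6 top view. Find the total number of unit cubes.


Orthographic views of a solid rectangular block:
Front view 4 x 5 -> length = 4, height = 5
Side view 6 x 5 -> width = 6, height = 5 (consistent)
Top view 4 x 6 -> confirms length = 4, width = 6
The block is 4 x 6 x 5.
Total unit cubes = 4 * 6 * 5 = 120
120 unit cubes


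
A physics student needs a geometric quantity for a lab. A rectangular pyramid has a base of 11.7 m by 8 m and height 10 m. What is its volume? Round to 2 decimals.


Shape: rectangular pyramid
Base: 11.7 m x 8 m, Height h = 10 m
Formula: V = (1/3) * base_area * h
base_area = 11.7 * 8 = 93.6
base_area * h = 93.6 * 10 = 936
V = 936 / 3
V = 312
312 m^3


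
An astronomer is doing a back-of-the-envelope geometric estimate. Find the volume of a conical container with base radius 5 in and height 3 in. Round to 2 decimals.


Shape: cone
Radius r = 5 in, Height h = 3 in
Formula: V = (1/3) * pi * r^2 * h
r^2 = 25
pi * r^2 * h = pi * 25 * 3 = 75 * pi
V = 75 * pi / 3
V = 78.54
78.54 in^3


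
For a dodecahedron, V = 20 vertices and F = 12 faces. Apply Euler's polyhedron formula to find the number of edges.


Polyhedron: dodecahedron
Euler's formula for convex polyhedra: V - E + F = 2
Given: V = 20 vertices and F = 12 faces
Solve for E:
E = V + F - 2 = 20 + 12 - 2 = 30
30 edges


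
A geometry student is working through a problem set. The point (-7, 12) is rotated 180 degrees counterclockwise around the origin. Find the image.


Transformation: rotation about the origin
Original point: (-7, 12)
Rule for 180 deg: (x, y) -> (-x, -y)
Apply: (-7, 12) -> (7, -12)
(7, -12)


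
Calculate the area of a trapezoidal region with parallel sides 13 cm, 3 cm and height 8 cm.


Shape: trapezoid
Parallel sides a = 13 cm, b = 3 cm; Height h = 8 cm
Formula: A = (a + b) * h / 2
a + b = 13 + 3 = 16
A = 16 * 8 / 2
A = 128 / 2
A = 64
64 cm^2


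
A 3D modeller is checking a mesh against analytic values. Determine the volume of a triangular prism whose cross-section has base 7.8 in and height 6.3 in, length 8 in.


Shape: triangular prism
Triangle base = 7.8 in, triangle height = 6.3 in, prism length L = 8 in
Formula: V = (1/2 * b * h_tri) * L
Cross-section area = 0.5 * 7.8 * 6.3 = 24.57
V = 24.57 * 8
V = 196.56
196.56 in^3


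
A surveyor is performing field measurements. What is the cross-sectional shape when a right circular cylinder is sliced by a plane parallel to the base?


Solid: right circular cylinder
Cutting plane: parallel to the base
Visualize the intersection of the plane with the solid's surface.
The boundary of the cut region is a circle.
circle


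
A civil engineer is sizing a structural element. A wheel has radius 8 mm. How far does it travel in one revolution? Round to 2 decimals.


Shape: circle
Radius r = 8 mm
Formula: C = 2 * pi * r
C = 2 * pi * 8
C = 16 * pi
C = 50.27
50.27 mm


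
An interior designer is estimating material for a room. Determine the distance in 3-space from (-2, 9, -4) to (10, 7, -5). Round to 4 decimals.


3D distance between two points
P1 = (-2, 9, -4), P2 = (10, 7, -5)
Formula: d = sqrt((x2-x1)^2 + (y2-y1)^2 + (z2-z1)^2)
dx = 10 - -2 = 12
dy = 7 - 9 = -2
dz = -5 - -4 = -1
dx^2 + dy^2 + dz^2 = 144 + 4 + 1 = 149
d = sqrt(149)
d = 12.2066
12.2066 units


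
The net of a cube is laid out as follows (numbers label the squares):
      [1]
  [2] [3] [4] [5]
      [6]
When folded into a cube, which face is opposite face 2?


Net: cross layout. Take square 3 as the base (bottom).
Fold the four squares in the horizontal row up around 3: 2 -> left, 4 -> right, 5 wraps to the top.
Fold 1 and 6 up from 3: 1 -> back, 6 -> front.
Opposite pairs are therefore: (1, 6), (2, 4), (3, 5).
Face 2 is opposite face 4.
face 4


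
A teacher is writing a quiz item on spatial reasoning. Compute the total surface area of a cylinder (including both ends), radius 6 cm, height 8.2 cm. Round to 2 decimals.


Shape: closed cylinder
Radius r = 6 cm, Height h = 8.2 cm
Formula: SA = 2*pi*r^2 + 2*pi*r*h = 2*pi*r*(r + h)
r + h = 14.2
2 * r * (r + h) = 2 * 6 * 14.2 = 170.4
SA = 170.4 * pi
SA = 535.33
535.33 cm^2


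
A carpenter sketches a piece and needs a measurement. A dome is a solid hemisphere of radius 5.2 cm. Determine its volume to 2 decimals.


Shape: hemisphere (half of a sphere)
Radius r = 5.2 cm
Formula: V = (1/2) * (4/3) * pi * r^3 = (2/3) * pi * r^3
r^3 = 140.608
(2/3) * 140.608 = 93.738667
V = 93.738667 * pi
V = 294.49
294.49 cm^3


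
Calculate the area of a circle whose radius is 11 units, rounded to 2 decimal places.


Shape: circle
Radius r = 11 units
Formula: A = pi * r^2
r^2 = 11^2 = 121
A = pi * 121
A = 380.13
380.13 units^2


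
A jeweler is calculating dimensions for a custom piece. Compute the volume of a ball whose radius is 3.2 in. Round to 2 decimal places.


Shape: sphere
Radius r = 3.2 in
Formula: V = (4/3) * pi * r^3
r^3 = 32.768
(4/3) * 32.768 = 43.690667
V = 43.690667 * pi
V = 137.26
137.26 in^3


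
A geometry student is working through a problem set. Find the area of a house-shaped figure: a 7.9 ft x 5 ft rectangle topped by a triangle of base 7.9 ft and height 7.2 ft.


Composite shape: rectangle + triangle
Rectangle area = 7.9 * 5 = 39.5
Triangle area = 0.5 * 7.9 * 7.2 = 28.44
Total = 39.5 + 28.44
Total = 67.94
67.94 ft^2


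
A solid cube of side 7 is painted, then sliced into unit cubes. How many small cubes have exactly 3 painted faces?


Large cube: 7 x 7 x 7, cut into unit cubes.
Cubes with 3 painted faces are at the corners. A cube always has 8 corners.
Count = 8
8 unit cubes


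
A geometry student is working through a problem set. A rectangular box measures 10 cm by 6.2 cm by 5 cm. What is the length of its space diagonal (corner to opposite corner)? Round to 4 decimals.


Shape: rectangular box (space diagonal)
l = 10 cm, w = 6.2 cm, h = 5 cm
Visualize: the diagonal of the base, then a right triangle with that diagonal and the height.
Formula: d = sqrt(l^2 + w^2 + h^2)
l^2 + w^2 + h^2 = 100 + 38.44 + 25 = 163.44
d = sqrt(163.44)
d = 12.7844
12.7844 cm


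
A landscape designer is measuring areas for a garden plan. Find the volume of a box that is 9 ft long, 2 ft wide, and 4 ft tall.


Shape: rectangular prism
l = 9 ft, w = 2 ft, h = 4 ft
Formula: V = l * w * h
V = 9 * 2 * 4
V = 18 * 4
V = 72
72 ft^3


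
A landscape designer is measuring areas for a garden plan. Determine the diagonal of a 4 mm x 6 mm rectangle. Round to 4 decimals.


Shape: rectangle (diagonal via Pythagoras)
Sides: 4 mm and 6 mm
Formula: d = sqrt(l^2 + w^2)
l^2 = 16, w^2 = 36
l^2 + w^2 = 52
d = sqrt(52)
d = 7.2111
7.2111 mm


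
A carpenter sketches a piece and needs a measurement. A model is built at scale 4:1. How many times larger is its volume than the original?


Linear scale factor k = 4
Rule: under a linear scaling by k, volumes scale by k^3.
k^3 = 4 * 4 * 4
k^3 = 16 * 4
k^3 = 64
Volume scales by a factor of 64.
64 (dimensionless)


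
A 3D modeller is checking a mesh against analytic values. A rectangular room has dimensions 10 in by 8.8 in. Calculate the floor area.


Shape: rectangle
Length l = 10 in, Width w = 8.8 in
Formula: A = l * w
A = 10 * 8.8
A = 88
88 in^2


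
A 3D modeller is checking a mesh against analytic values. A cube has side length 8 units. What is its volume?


Shape: cube
Side s = 8 units
Formula: V = s^3
V = 8 * 8 * 8
V = 64 * 8
V = 512
512 units^3


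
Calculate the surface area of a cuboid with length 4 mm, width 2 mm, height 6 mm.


Shape: rectangular prism
l = 4 mm, w = 2 mm, h = 6 mm
Formula: SA = 2(lw + lh + wh)
lw = 8, lh = 24, wh = 12
lw + lh + wh = 44
SA = 2 * 44
SA = 88
88 mm^2


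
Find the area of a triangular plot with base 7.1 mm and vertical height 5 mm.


Shape: triangle
Base b = 7.1 mm, Height h = 5 mm
Formula: A = (1/2) * b * h
A = 0.5 * 7.1 * 5
A = 0.5 * 35.5
A = 17.75
17.75 mm^2


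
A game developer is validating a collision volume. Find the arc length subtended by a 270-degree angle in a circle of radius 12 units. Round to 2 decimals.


Shape: circular arc
Radius r = 12 units, Angle = 270 degrees
Formula: L = (angle/360) * 2 * pi * r
2 * pi * r = 24 * pi
L = (270/360) * 24 * pi
L = 18 * pi
L = 56.55
56.55 units


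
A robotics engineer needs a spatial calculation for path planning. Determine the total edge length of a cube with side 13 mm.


Shape: cube
Side s = 13 mm
A cube has 12 edges, all equal.
Formula: total edge length = 12 * s
Total = 12 * 13
Total = 156
156 mm


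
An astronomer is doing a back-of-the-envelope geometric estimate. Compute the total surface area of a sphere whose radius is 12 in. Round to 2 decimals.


Shape: sphere
Radius r = 12 in
Formula: SA = 4 * pi * r^2
r^2 = 144
SA = 4 * pi * 144
SA = 576 * pi
SA = 1809.56
1809.56 in^2


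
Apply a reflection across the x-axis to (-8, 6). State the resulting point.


Transformation: reflection
Original point: (-8, 6)
Rule for reflection over the x-axis: (x, y) -> (x, -y)
Apply: (-8, 6) -> (-8, -6)
(-8, -6)


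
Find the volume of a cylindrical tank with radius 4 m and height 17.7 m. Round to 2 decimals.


Shape: cylinder
Radius r = 4 m, Height h = 17.7 m
Formula: V = pi * r^2 * h
r^2 = 16
V = pi * 16 * 17.7
V = 283.2 * pi
V = 889.7
889.7 m^3


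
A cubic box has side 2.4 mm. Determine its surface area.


Shape: cube
Side s = 2.4 mm
A cube has 6 square faces.
Formula: SA = 6 * s^2
s^2 = 5.76
SA = 6 * 5.76
SA = 34.56
34.56 mm^2


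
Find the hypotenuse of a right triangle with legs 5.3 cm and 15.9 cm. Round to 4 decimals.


Shape: right triangle
Legs a = 5.3 cm, b = 15.9 cm
Formula: c = sqrt(a^2 + b^2)
a^2 = 28.09, b^2 = 252.81
a^2 + b^2 = 280.9
c = sqrt(280.9)
c = 16.7601
16.7601 cm


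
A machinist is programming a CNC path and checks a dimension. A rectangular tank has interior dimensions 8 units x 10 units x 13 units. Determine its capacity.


Shape: rectangular prism
l = 8 units, w = 10 units, h = 13 units
Formula: V = l * w * h
V = 8 * 10 * 13
V = 80 * 13
V = 1040
1040 units^3


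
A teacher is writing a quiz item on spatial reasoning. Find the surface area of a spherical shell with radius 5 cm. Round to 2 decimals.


Shape: sphere
Radius r = 5 cm
Formula: SA = 4 * pi * r^2
r^2 = 25
SA = 4 * pi * 25
SA = 100 * pi
SA = 314.16
314.16 cm^2


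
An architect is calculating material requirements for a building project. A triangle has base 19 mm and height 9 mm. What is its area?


Shape: triangle
Base b = 19 mm, Height h = 9 mm
Formula: A = (1/2) * b * h
A = 0.5 * 19 * 9
A = 0.5 * 171
A = 85.5
85.5 mm^2


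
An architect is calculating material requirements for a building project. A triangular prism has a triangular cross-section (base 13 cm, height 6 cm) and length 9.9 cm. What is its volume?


Shape: triangular prism
Triangle base = 13 cm, triangle height = 6 cm, prism length L = 9.9 cm
Formula: V = (1/2 * b * h_tri) * L
Cross-section area = 0.5 * 13 * 6 = 39
V = 39 * 9.9
V = 386.1
386.1 cm^3


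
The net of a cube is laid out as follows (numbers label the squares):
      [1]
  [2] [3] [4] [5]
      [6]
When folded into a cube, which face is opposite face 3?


Net: cross layout. Take square 3 as the base (bottom).
Fold the four squares in the horizontal row up around 3: 2 -> left, 4 -> right, 5 wraps to the top.
Fold 1 and 6 up from 3: 1 -> back, 6 -> front.
Opposite pairs are therefore: (1, 6), (2, 4), (3, 5).
Face 3 is opposite face 5.
face 5


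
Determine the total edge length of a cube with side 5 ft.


Shape: cube
Side s = 5 ft
A cube has 12 edges, all equal.
Formula: total edge length = 12 * s
Total = 12 * 5
Total = 60
60 ft


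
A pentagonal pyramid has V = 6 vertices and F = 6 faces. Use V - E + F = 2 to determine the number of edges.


Polyhedron: pentagonal pyramid
Euler's formula for convex polyhedra: V - E + F = 2
Given: V = 6 vertices and F = 6 faces
Solve for E:
E = V + F - 2 = 6 + 6 - 2 = 10
10 edges


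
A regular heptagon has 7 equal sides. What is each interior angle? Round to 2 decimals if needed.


Shape: regular heptagon (7 sides)
Formula: interior angle = (n - 2) * 180 / n
(n - 2) = 5
(n - 2) * 180 = 900
angle = 900 / 7
angle = 128.57
128.57 degrees


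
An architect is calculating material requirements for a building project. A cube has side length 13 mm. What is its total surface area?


Shape: cube
Side s = 13 mm
A cube has 6 square faces.
Formula: SA = 6 * s^2
s^2 = 169
SA = 6 * 169
SA = 1014
1014 mm^2


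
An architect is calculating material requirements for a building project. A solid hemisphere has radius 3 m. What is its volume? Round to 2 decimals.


Shape: hemisphere (half of a sphere)
Radius r = 3 m
Formula: V = (1/2) * (4/3) * pi * r^3 = (2/3) * pi * r^3
r^3 = 27
(2/3) * 27 = 18
V = 18 * pi
V = 56.55
56.55 m^3


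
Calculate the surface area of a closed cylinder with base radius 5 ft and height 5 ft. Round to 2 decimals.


Shape: closed cylinder
Radius r = 5 ft, Height h = 5 ft
Formula: SA = 2*pi*r^2 + 2*pi*r*h = 2*pi*r*(r + h)
r + h = 10
2 * r * (r + h) = 2 * 5 * 10 = 100
SA = 100 * pi
SA = 314.16
314.16 ft^2


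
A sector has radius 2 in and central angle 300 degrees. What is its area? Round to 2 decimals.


Shape: circular sector
Radius r = 2 in, Angle = 300 degrees
Formula: A = (angle/360) * pi * r^2
r^2 = 4
Fraction of circle = 300/360
A = (300/360) * pi * 4
A = 3.333333 * pi
A = 10.47
10.47 in^2


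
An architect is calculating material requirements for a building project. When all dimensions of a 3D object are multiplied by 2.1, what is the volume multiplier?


Linear scale factor k = 2.1
Rule: under a linear scaling by k, volumes scale by k^3.
k^3 = 2.1 * 2.1 * 2.1
k^3 = 4.41 * 2.1
k^3 = 9.261
Volume scales by a factor of 9.261.
9.261 (dimensionless)


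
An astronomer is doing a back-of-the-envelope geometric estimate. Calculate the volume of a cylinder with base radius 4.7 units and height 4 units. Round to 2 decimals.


Shape: cylinder
Radius r = 4.7 units, Height h = 4 units
Formula: V = pi * r^2 * h
r^2 = 22.09
V = pi * 22.09 * 4
V = 88.36 * pi
V = 277.59
277.59 units^3


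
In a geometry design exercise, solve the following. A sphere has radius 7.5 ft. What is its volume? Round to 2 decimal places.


Shape: sphere
Radius r = 7.5 ft
Formula: V = (4/3) * pi * r^3
r^3 = 421.875
(4/3) * 421.875 = 562.5
V = 562.5 * pi
V = 1767.15
1767.15 ft^3


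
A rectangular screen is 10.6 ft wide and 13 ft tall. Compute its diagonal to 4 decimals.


Shape: rectangle (diagonal via Pythagoras)
Sides: 10.6 ft and 13 ft
Formula: d = sqrt(l^2 + w^2)
l^2 = 112.36, w^2 = 169
l^2 + w^2 = 281.36
d = sqrt(281.36)
d = 16.7738
16.7738 ft


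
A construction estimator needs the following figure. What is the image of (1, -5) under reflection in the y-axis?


Transformation: reflection
Original point: (1, -5)
Rule for reflection over the y-axis: (x, y) -> (-x, y)
Apply: (1, -5) -> (-1, -5)
(-1, -5)


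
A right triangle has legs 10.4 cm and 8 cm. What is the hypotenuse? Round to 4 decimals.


Shape: right triangle
Legs a = 10.4 cm, b = 8 cm
Formula: c = sqrt(a^2 + b^2)
a^2 = 108.16, b^2 = 64
a^2 + b^2 = 172.16
c = sqrt(172.16)
c = 13.121
13.121 cm


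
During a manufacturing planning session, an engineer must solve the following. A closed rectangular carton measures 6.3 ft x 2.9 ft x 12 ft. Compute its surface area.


Shape: rectangular prism
l = 6.3 ft, w = 2.9 ft, h = 12 ft
Formula: SA = 2(lw + lh + wh)
lw = 18.27, lh = 75.6, wh = 34.8
lw + lh + wh = 128.67
SA = 2 * 128.67
SA = 257.34
257.34 ft^2


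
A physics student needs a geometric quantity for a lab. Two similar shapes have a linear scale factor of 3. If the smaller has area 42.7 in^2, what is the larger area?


Linear scale factor k = 3
Original area = 42.7 in^2
Rule: under a linear scaling by k, areas scale by k^2.
k^2 = 3^2 = 9
New area = 42.7 * 9
New area = 384.3
384.3 in^2


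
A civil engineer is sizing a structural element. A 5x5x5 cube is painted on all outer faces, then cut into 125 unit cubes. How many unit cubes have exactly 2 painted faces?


Large cube: 5 x 5 x 5, cut into unit cubes.
n = 5, so n - 2 = 3
Cubes with 2 painted faces lie along the edges, excluding corners.
A cube has 12 edges; each contributes (n - 2) = 3 such cubes.
Count = 12 * 3 = 36
36 unit cubes


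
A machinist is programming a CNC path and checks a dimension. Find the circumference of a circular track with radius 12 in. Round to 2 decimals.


Shape: circle
Radius r = 12 in
Formula: C = 2 * pi * r
C = 2 * pi * 12
C = 24 * pi
C = 75.4
75.4 in


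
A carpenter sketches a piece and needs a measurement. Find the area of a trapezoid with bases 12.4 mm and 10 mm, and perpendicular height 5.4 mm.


Shape: trapezoid
Parallel sides a = 12.4 mm, b = 10 mm; Height h = 5.4 mm
Formula: A = (a + b) * h / 2
a + b = 12.4 + 10 = 22.4
A = 22.4 * 5.4 / 2
A = 120.96 / 2
A = 60.48
60.48 mm^2


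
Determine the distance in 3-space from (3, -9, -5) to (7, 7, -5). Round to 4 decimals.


3D distance between two points
P1 = (3, -9, -5), P2 = (7, 7, -5)
Formula: d = sqrt((x2-x1)^2 + (y2-y1)^2 + (z2-z1)^2)
dx = 7 - 3 = 4
dy = 7 - -9 = 16
dz = -5 - -5 = 0
dx^2 + dy^2 + dz^2 = 16 + 256 + 0 = 272
d = sqrt(272)
d = 16.4924
16.4924 units


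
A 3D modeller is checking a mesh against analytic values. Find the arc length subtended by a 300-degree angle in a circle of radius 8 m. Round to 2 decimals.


Shape: circular arc
Radius r = 8 m, Angle = 300 degrees
Formula: L = (angle/360) * 2 * pi * r
2 * pi * r = 16 * pi
L = (300/360) * 16 * pi
L = 13.333333 * pi
L = 41.89
41.89 m


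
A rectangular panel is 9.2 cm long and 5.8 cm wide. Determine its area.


Shape: rectangle
Length l = 9.2 cm, Width w = 5.8 cm
Formula: A = l * w
A = 9.2 * 5.8
A = 53.36
53.36 cm^2


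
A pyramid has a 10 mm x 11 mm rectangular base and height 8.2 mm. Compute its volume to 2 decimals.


Shape: rectangular pyramid
Base: 10 mm x 11 mm, Height h = 8.2 mm
Formula: V = (1/3) * base_area * h
base_area = 10 * 11 = 110
base_area * h = 110 * 8.2 = 902
V = 902 / 3
V = 300.67
300.67 mm^3


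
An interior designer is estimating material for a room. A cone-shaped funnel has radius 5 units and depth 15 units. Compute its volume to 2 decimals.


Shape: cone
Radius r = 5 units, Height h = 15 units
Formula: V = (1/3) * pi * r^2 * h
r^2 = 25
pi * r^2 * h = pi * 25 * 15 = 375 * pi
V = 375 * pi / 3
V = 392.7
392.7 units^3


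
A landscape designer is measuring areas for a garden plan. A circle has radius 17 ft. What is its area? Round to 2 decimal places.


Shape: circle
Radius r = 17 ft
Formula: A = pi * r^2
r^2 = 17^2 = 289
A = pi * 289
A = 907.92
907.92 ft^2


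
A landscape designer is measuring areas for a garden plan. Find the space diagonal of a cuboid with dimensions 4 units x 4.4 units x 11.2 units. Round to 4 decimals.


Shape: rectangular box (space diagonal)
l = 4 units, w = 4.4 units, h = 11.2 units
Visualize: the diagonal of the base, then a right triangle with that diagonal and the height.
Formula: d = sqrt(l^2 + w^2 + h^2)
l^2 + w^2 + h^2 = 16 + 19.36 + 125.44 = 160.8
d = sqrt(160.8)
d = 12.6807
12.6807 units


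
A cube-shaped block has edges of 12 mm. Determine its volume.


Shape: cube
Side s = 12 mm
Formula: V = s^3
V = 12 * 12 * 12
V = 144 * 12
V = 1728
1728 mm^3


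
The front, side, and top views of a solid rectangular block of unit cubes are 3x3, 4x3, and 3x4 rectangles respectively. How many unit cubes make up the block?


Orthographic views of a solid rectangular block:
Front view 3 x 3 -> length = 3, height = 3
Side view 4 x 3 -> width = 4, height = 3 (consistent)
Top view 3 x 4 -> confirms length = 3, width = 4
The block is 3 x 4 x 3.
Total unit cubes = 3 * 4 * 3 = 36
36 unit cubes


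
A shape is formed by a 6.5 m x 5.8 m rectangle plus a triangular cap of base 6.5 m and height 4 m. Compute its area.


Composite shape: rectangle + triangle
Rectangle area = 6.5 * 5.8 = 37.7
Triangle area = 0.5 * 6.5 * 4 = 13
Total = 37.7 + 13
Total = 50.7
50.7 m^2


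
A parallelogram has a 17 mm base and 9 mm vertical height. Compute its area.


Shape: parallelogram
Base b = 17 mm, Height h = 9 mm
Formula: A = b * h
A = 17 * 9
A = 153
153 mm^2


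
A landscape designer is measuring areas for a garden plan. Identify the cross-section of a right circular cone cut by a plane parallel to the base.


Solid: right circular cone
Cutting plane: parallel to the base
Visualize the intersection of the plane with the solid's surface.
The boundary of the cut region is a circle.
circle


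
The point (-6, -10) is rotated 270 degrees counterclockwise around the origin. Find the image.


Transformation: rotation about the origin
Original point: (-6, -10)
Rule for 270 deg counterclockwise: (x, y) -> (y, -x)
Apply: (-6, -10) -> (-10, 6)
(-10, 6)


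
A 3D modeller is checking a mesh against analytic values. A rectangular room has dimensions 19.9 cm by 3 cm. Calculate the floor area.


Shape: rectangle
Length l = 19.9 cm, Width w = 3 cm
Formula: A = l * w
A = 19.9 * 3
A = 59.7
59.7 cm^2


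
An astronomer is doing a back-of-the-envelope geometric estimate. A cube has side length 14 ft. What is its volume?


Shape: cube
Side s = 14 ft
Formula: V = s^3
V = 14 * 14 * 14
V = 196 * 14
V = 2744
2744 ft^3


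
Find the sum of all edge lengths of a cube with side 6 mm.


Shape: cube
Side s = 6 mm
A cube has 12 edges, all equal.
Formula: total edge length = 12 * s
Total = 12 * 6
Total = 72
72 mm


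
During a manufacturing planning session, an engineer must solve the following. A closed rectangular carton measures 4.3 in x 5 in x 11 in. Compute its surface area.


Shape: rectangular prism
l = 4.3 in, w = 5 in, h = 11 in
Formula: SA = 2(lw + lh + wh)
lw = 21.5, lh = 47.3, wh = 55
lw + lh + wh = 123.8
SA = 2 * 123.8
SA = 247.6
247.6 in^2


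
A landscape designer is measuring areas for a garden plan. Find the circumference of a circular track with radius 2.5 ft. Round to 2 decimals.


Shape: circle
Radius r = 2.5 ft
Formula: C = 2 * pi * r
C = 2 * pi * 2.5
C = 5 * pi
C = 15.71
15.71 ft


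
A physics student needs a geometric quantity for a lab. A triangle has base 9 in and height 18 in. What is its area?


Shape: triangle
Base b = 9 in, Height h = 18 in
Formula: A = (1/2) * b * h
A = 0.5 * 9 * 18
A = 0.5 * 162
A = 81
81 in^2


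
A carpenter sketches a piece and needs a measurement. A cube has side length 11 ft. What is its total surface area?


Shape: cube
Side s = 11 ft
A cube has 6 square faces.
Formula: SA = 6 * s^2
s^2 = 121
SA = 6 * 121
SA = 726
726 ft^2


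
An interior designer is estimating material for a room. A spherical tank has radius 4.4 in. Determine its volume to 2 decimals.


Shape: sphere
Radius r = 4.4 in
Formula: V = (4/3) * pi * r^3
r^3 = 85.184
(4/3) * 85.184 = 113.578667
V = 113.578667 * pi
V = 356.82
356.82 in^3


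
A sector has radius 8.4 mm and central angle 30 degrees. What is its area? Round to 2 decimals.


Shape: circular sector
Radius r = 8.4 mm, Angle = 30 degrees
Formula: A = (angle/360) * pi * r^2
r^2 = 70.56
Fraction of circle = 30/360
A = (30/360) * pi * 70.56
A = 5.88 * pi
A = 18.47
18.47 mm^2


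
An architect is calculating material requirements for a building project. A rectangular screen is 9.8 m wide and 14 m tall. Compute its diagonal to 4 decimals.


Shape: rectangle (diagonal via Pythagoras)
Sides: 9.8 m and 14 m
Formula: d = sqrt(l^2 + w^2)
l^2 = 96.04, w^2 = 196
l^2 + w^2 = 292.04
d = sqrt(292.04)
d = 17.0892
17.0892 m


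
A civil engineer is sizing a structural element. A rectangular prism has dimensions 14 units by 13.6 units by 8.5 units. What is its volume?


Shape: rectangular prism
l = 14 units, w = 13.6 units, h = 8.5 units
Formula: V = l * w * h
V = 14 * 13.6 * 8.5
V = 190.4 * 8.5
V = 1618.4
1618.4 units^3


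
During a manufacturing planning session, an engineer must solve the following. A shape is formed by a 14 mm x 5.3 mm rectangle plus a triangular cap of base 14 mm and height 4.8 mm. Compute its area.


Composite shape: rectangle + triangle
Rectangle area = 14 * 5.3 = 74.2
Triangle area = 0.5 * 14 * 4.8 = 33.6
Total = 74.2 + 33.6
Total = 107.8
107.8 mm^2


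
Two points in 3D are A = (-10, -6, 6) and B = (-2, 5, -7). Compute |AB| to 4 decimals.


3D distance between two points
P1 = (-10, -6, 6), P2 = (-2, 5, -7)
Formula: d = sqrt((x2-x1)^2 + (y2-y1)^2 + (z2-z1)^2)
dx = -2 - -10 = 8
dy = 5 - -6 = 11
dz = -7 - 6 = -13
dx^2 + dy^2 + dz^2 = 64 + 121 + 169 = 354
d = sqrt(354)
d = 18.8149
18.8149 units


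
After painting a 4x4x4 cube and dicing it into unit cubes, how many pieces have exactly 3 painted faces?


Large cube: 4 x 4 x 4, cut into unit cubes.
Cubes with 3 painted faces are at the corners. A cube always has 8 corners.
Count = 8
8 unit cubes


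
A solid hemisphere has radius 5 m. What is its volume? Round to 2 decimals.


Shape: hemisphere (half of a sphere)
Radius r = 5 m
Formula: V = (1/2) * (4/3) * pi * r^3 = (2/3) * pi * r^3
r^3 = 125
(2/3) * 125 = 83.333333
V = 83.333333 * pi
V = 261.8
261.8 m^3


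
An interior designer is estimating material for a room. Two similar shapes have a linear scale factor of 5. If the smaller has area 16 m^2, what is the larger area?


Linear scale factor k = 5
Original area = 16 m^2
Rule: under a linear scaling by k, areas scale by k^2.
k^2 = 5^2 = 25
New area = 16 * 25
New area = 400
400 m^2


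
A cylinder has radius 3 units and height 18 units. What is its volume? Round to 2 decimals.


Shape: cylinder
Radius r = 3 units, Height h = 18 units
Formula: V = pi * r^2 * h
r^2 = 9
V = pi * 9 * 18
V = 162 * pi
V = 508.94
508.94 units^3


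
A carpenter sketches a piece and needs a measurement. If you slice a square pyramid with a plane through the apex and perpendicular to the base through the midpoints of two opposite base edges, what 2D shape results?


Solid: square pyramid
Cutting plane: through the apex and perpendicular to the base through the midpoints of two opposite base edges
Visualize the intersection of the plane with the solid's surface.
The boundary of the cut region is a isosceles triangle.
isosceles triangle


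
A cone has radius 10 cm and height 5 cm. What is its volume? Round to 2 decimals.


Shape: cone
Radius r = 10 cm, Height h = 5 cm
Formula: V = (1/3) * pi * r^2 * h
r^2 = 100
pi * r^2 * h = pi * 100 * 5 = 500 * pi
V = 500 * pi / 3
V = 523.6
523.6 cm^3


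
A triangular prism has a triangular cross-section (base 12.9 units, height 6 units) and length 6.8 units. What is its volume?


Shape: triangular prism
Triangle base = 12.9 units, triangle height = 6 units, prism length L = 6.8 units
Formula: V = (1/2 * b * h_tri) * L
Cross-section area = 0.5 * 12.9 * 6 = 38.7
V = 38.7 * 6.8
V = 263.16
263.16 units^3


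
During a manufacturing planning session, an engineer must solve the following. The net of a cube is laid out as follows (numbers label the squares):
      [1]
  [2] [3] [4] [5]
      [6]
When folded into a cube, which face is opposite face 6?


Net: cross layout. Take square 3 as the base (bottom).
Fold the four squares in the horizontal row up around 3: 2 -> left, 4 -> right, 5 wraps to the top.
Fold 1 and 6 up from 3: 1 -> back, 6 -> front.
Opposite pairs are therefore: (1, 6), (2, 4), (3, 5).
Face 6 is opposite face 1.
face 1


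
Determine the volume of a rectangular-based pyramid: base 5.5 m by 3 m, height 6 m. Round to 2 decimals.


Shape: rectangular pyramid
Base: 5.5 m x 3 m, Height h = 6 m
Formula: V = (1/3) * base_area * h
base_area = 5.5 * 3 = 16.5
base_area * h = 16.5 * 6 = 99
V = 99 / 3
V = 33
33 m^3


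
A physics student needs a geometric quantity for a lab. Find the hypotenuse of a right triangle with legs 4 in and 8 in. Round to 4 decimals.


Shape: right triangle
Legs a = 4 in, b = 8 in
Formula: c = sqrt(a^2 + b^2)
a^2 = 16, b^2 = 64
a^2 + b^2 = 80
c = sqrt(80)
c = 8.9443
8.9443 in


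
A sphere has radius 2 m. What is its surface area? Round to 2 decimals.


Shape: sphere
Radius r = 2 m
Formula: SA = 4 * pi * r^2
r^2 = 4
SA = 4 * pi * 4
SA = 16 * pi
SA = 50.27
50.27 m^2


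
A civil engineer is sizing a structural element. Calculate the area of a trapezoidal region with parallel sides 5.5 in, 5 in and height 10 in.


Shape: trapezoid
Parallel sides a = 5.5 in, b = 5 in; Height h = 10 in
Formula: A = (a + b) * h / 2
a + b = 5.5 + 5 = 10.5
A = 10.5 * 10 / 2
A = 105 / 2
A = 52.5
52.5 in^2


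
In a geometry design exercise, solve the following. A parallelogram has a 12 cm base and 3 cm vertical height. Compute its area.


Shape: parallelogram
Base b = 12 cm, Height h = 3 cm
Formula: A = b * h
A = 12 * 3
A = 36
36 cm^2


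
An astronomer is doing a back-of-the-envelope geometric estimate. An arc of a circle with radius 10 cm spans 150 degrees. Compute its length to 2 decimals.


Shape: circular arc
Radius r = 10 cm, Angle = 150 degrees
Formula: L = (angle/360) * 2 * pi * r
2 * pi * r = 20 * pi
L = (150/360) * 20 * pi
L = 8.333333 * pi
L = 26.18
26.18 cm


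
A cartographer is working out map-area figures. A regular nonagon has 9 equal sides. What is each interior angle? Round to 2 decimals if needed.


Shape: regular nonagon (9 sides)
Formula: interior angle = (n - 2) * 180 / n
(n - 2) = 7
(n - 2) * 180 = 1260
angle = 1260 / 9
angle = 140
140 degrees


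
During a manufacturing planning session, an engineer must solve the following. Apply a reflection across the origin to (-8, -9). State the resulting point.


Transformation: reflection
Original point: (-8, -9)
Rule for reflection through the origin: (x, y) -> (-x, -y)
Apply: (-8, -9) -> (8, 9)
(8, 9)


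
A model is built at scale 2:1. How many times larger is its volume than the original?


Linear scale factor k = 2
Rule: under a linear scaling by k, volumes scale by k^3.
k^3 = 2 * 2 * 2
k^3 = 4 * 2
k^3 = 8
Volume scales by a factor of 8.
8 (dimensionless)


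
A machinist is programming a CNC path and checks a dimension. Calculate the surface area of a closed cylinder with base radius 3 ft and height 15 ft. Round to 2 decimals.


Shape: closed cylinder
Radius r = 3 ft, Height h = 15 ft
Formula: SA = 2*pi*r^2 + 2*pi*r*h = 2*pi*r*(r + h)
r + h = 18
2 * r * (r + h) = 2 * 3 * 18 = 108
SA = 108 * pi
SA = 339.29
339.29 ft^2


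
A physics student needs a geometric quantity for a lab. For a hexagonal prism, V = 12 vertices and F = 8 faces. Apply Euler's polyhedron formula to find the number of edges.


Polyhedron: hexagonal prism
Euler's formula for convex polyhedra: V - E + F = 2
Given: V = 12 vertices and F = 8 faces
Solve for E:
E = V + F - 2 = 12 + 8 - 2 = 18
18 edges


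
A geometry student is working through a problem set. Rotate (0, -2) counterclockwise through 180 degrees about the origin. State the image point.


Transformation: rotation about the origin
Original point: (0, -2)
Rule for 180 deg: (x, y) -> (-x, -y)
Apply: (0, -2) -> (0, 2)
(0, 2)


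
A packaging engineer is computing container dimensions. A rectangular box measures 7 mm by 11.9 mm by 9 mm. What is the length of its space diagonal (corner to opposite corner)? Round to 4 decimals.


Shape: rectangular box (space diagonal)
l = 7 mm, w = 11.9 mm, h = 9 mm
Visualize: the diagonal of the base, then a right triangle with that diagonal and the height.
Formula: d = sqrt(l^2 + w^2 + h^2)
l^2 + w^2 + h^2 = 49 + 141.61 + 81 = 271.61
d = sqrt(271.61)
d = 16.4806
16.4806 mm


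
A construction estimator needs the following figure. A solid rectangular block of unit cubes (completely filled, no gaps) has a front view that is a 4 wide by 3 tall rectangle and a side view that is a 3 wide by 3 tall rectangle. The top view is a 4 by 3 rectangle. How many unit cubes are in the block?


Orthographic views of a solid rectangular block:
Front view 4 x 3 -> length = 4, height = 3
Side view 3 x 3 -> width = 3, height = 3 (consistent)
Top view 4 x 3 -> confirms length = 4, width = 3
The block is 4 x 3 x 3.
Total unit cubes = 4 * 3 * 3 = 36
36 unit cubes


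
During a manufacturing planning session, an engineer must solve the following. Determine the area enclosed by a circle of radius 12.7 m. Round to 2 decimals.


Shape: circle
Radius r = 12.7 m
Formula: A = pi * r^2
r^2 = 12.7^2 = 161.29
A = pi * 161.29
A = 506.71
506.71 m^2


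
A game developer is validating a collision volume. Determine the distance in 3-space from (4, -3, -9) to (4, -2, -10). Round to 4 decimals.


3D distance between two points
P1 = (4, -3, -9), P2 = (4, -2, -10)
Formula: d = sqrt((x2-x1)^2 + (y2-y1)^2 + (z2-z1)^2)
dx = 4 - 4 = 0
dy = -2 - -3 = 1
dz = -10 - -9 = -1
dx^2 + dy^2 + dz^2 = 0 + 1 + 1 = 2
d = sqrt(2)
d = 1.4142
1.4142 units


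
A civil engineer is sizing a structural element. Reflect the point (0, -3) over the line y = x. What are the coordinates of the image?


Transformation: reflection
Original point: (0, -3)
Rule for reflection over y = x: (x, y) -> (y, x)
Apply: (0, -3) -> (-3, 0)
(-3, 0)


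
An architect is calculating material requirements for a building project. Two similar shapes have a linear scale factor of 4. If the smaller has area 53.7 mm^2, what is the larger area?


Linear scale factor k = 4
Original area = 53.7 mm^2
Rule: under a linear scaling by k, areas scale by k^2.
k^2 = 4^2 = 16
New area = 53.7 * 16
New area = 859.2
859.2 mm^2


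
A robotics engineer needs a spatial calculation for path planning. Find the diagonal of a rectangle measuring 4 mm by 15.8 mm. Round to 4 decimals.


Shape: rectangle (diagonal via Pythagoras)
Sides: 4 mm and 15.8 mm
Formula: d = sqrt(l^2 + w^2)
l^2 = 16, w^2 = 249.64
l^2 + w^2 = 265.64
d = sqrt(265.64)
d = 16.2985
16.2985 mm


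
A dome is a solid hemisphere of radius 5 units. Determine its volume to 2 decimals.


Shape: hemisphere (half of a sphere)
Radius r = 5 units
Formula: V = (1/2) * (4/3) * pi * r^3 = (2/3) * pi * r^3
r^3 = 125
(2/3) * 125 = 83.333333
V = 83.333333 * pi
V = 261.8
261.8 units^3


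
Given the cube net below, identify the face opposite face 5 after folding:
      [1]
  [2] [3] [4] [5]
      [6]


Net: cross layout. Take square 3 as the base (bottom).
Fold the four squares in the horizontal row up around 3: 2 -> left, 4 -> right, 5 wraps to the top.
Fold 1 and 6 up from 3: 1 -> back, 6 -> front.
Opposite pairs are therefore: (1, 6), (2, 4), (3, 5).
Face 5 is opposite face 3.
face 3


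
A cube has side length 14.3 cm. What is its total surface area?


Shape: cube
Side s = 14.3 cm
A cube has 6 square faces.
Formula: SA = 6 * s^2
s^2 = 204.49
SA = 6 * 204.49
SA = 1226.94
1226.94 cm^2


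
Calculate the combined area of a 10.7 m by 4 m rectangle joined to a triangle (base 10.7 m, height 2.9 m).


Composite shape: rectangle + triangle
Rectangle area = 10.7 * 4 = 42.8
Triangle area = 0.5 * 10.7 * 2.9 = 15.515
Total = 42.8 + 15.515
Total = 58.315
58.315 m^2


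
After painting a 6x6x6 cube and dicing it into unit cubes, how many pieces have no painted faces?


Large cube: 6 x 6 x 6, cut into unit cubes.
n = 6, so n - 2 = 4
Unpainted cubes form the interior (n - 2)^3 block.
(n - 2)^3 = 4^3 = 64
64 unit cubes


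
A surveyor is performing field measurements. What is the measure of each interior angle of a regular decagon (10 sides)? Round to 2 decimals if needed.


Shape: regular decagon (10 sides)
Formula: interior angle = (n - 2) * 180 / n
(n - 2) = 8
(n - 2) * 180 = 1440
angle = 1440 / 10
angle = 144
144 degrees


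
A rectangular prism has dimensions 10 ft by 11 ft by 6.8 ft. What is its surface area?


Shape: rectangular prism
l = 10 ft, w = 11 ft, h = 6.8 ft
Formula: SA = 2(lw + lh + wh)
lw = 110, lh = 68, wh = 74.8
lw + lh + wh = 252.8
SA = 2 * 252.8
SA = 505.6
505.6 ft^2


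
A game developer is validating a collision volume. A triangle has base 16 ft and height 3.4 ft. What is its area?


Shape: triangle
Base b = 16 ft, Height h = 3.4 ft
Formula: A = (1/2) * b * h
A = 0.5 * 16 * 3.4
A = 0.5 * 54.4
A = 27.2
27.2 ft^2


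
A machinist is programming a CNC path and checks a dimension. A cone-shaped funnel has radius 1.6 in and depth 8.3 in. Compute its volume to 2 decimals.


Shape: cone
Radius r = 1.6 in, Height h = 8.3 in
Formula: V = (1/3) * pi * r^2 * h
r^2 = 2.56
pi * r^2 * h = pi * 2.56 * 8.3 = 21.248 * pi
V = 21.248 * pi / 3
V = 22.25
22.25 in^3


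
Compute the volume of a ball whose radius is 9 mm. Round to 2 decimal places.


Shape: sphere
Radius r = 9 mm
Formula: V = (4/3) * pi * r^3
r^3 = 729
(4/3) * 729 = 972
V = 972 * pi
V = 3053.63
3053.63 mm^3


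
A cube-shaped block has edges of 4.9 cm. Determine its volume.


Shape: cube
Side s = 4.9 cm
Formula: V = s^3
V = 4.9 * 4.9 * 4.9
V = 24.01 * 4.9
V = 117.649
117.649 cm^3


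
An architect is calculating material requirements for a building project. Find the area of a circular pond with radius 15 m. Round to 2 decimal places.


Shape: circle
Radius r = 15 m
Formula: A = pi * r^2
r^2 = 15^2 = 225
A = pi * 225
A = 706.86
706.86 m^2


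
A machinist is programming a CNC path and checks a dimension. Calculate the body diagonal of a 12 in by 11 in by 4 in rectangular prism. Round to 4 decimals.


Shape: rectangular box (space diagonal)
l = 12 in, w = 11 in, h = 4 in
Visualize: the diagonal of the base, then a right triangle with that diagonal and the height.
Formula: d = sqrt(l^2 + w^2 + h^2)
l^2 + w^2 + h^2 = 144 + 121 + 16 = 281
d = sqrt(281)
d = 16.7631
16.7631 in
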